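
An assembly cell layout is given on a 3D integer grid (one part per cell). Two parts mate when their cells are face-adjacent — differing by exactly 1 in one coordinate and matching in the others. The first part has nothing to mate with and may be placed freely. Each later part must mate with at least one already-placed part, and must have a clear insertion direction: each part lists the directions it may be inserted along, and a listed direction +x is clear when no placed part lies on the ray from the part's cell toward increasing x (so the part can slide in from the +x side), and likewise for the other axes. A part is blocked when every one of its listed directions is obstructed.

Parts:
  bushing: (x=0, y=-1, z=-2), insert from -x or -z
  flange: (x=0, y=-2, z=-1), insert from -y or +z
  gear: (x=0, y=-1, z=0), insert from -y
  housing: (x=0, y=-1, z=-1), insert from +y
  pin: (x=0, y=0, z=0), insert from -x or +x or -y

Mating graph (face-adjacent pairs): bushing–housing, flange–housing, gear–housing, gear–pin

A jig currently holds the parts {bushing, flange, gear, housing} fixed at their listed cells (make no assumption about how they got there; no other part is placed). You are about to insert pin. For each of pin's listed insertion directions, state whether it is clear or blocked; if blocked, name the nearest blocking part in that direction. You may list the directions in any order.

+x: clear; -x: clear; -y: blocked by gear

-x: ray from pin(0, 0, 0) has no placed part ⇒ clear
+x: ray from pin(0, 0, 0) has no placed part ⇒ clear
-y: nearest on ray is gear@(0, -1, 0) ⇒ blocked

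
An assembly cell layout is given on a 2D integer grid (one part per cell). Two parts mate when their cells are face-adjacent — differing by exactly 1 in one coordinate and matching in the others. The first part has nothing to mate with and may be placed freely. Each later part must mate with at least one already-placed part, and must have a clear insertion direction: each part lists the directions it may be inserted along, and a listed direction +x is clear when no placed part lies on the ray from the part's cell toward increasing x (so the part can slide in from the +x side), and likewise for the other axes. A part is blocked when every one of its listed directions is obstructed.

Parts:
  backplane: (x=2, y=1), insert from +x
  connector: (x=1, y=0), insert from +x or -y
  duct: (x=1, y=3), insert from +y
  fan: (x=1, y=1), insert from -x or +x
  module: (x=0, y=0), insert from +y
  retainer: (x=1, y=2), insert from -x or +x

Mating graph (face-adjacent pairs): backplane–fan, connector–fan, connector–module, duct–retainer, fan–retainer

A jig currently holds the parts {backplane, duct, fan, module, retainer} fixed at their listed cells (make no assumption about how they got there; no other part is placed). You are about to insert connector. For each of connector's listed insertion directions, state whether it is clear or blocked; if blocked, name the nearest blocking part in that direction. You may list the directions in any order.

+x: clear; -y: clear

+x: ray from connector(1, 0) has no placed part ⇒ clear
-y: ray from connector(1, 0) has no placed part ⇒ clear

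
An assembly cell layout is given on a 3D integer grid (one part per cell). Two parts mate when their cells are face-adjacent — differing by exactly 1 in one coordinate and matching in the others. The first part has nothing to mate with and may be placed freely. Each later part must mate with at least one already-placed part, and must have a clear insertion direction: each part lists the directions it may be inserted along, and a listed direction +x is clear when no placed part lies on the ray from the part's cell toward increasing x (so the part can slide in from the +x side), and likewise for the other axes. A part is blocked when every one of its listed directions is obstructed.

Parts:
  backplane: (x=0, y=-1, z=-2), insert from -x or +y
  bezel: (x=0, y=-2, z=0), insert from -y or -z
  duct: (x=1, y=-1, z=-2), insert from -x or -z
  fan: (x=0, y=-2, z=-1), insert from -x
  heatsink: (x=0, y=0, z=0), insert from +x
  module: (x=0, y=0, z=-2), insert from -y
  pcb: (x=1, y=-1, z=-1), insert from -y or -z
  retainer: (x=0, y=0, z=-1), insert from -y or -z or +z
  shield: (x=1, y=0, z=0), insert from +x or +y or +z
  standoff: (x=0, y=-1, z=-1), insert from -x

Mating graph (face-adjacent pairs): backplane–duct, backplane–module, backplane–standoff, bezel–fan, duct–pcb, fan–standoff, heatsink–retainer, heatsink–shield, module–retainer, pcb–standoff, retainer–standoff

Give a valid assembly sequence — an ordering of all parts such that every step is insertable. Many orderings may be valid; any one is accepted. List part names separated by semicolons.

1. retainer@(0, 0, -1) [-y clear] — {retainer}
2. module@(0, 0, -2) [-y clear] — {module, retainer}
3. backplane@(0, -1, -2) [-x clear] — {backplane, module, retainer}
4. heatsink@(0, 0, 0) [+x clear] — {backplane, heatsink, module, retainer}
5. shield@(1, 0, 0) [+x clear] — {backplane, heatsink, module, retainer, shield}
6. duct@(1, -1, -2) [-z clear] — {backplane, duct, heatsink, module, retainer, shield}
7. pcb@(1, -1, -1) [-y clear] — {backplane, duct, heatsink, module, pcb, retainer, shield}
8. standoff@(0, -1, -1) [-x clear] — {backplane, duct, heatsink, module, pcb, retainer, shield, standoff}
9. fan@(0, -2, -1) [-x clear] — {backplane, duct, fan, heatsink, module, pcb, retainer, shield, standoff}
10. bezel@(0, -2, 0) [-y clear] — {backplane, bezel, duct, fan, heatsink, module, pcb, retainer, shield, standoff}

retainer; module; backplane; heatsink; shield; duct; pcb; standoff; fan; bezel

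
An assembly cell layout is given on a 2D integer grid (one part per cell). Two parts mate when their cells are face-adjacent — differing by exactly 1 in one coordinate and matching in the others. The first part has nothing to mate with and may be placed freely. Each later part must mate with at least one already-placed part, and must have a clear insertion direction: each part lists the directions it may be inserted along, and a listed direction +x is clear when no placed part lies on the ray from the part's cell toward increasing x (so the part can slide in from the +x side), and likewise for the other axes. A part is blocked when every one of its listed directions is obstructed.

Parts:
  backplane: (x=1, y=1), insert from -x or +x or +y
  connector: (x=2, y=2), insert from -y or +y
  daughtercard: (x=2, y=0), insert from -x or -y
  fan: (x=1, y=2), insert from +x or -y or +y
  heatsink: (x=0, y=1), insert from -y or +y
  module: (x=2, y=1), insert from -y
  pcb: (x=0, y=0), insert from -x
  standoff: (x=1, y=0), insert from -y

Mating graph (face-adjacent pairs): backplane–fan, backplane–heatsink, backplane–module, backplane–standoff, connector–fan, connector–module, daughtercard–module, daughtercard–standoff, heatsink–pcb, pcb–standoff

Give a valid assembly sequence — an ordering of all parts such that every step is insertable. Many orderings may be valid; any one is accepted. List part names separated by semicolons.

1. heatsink@(0, 1) [-y clear] — {heatsink}
2. pcb@(0, 0) [-x clear] — {heatsink, pcb}
3. standoff@(1, 0) [-y clear] — {heatsink, pcb, standoff}
4. backplane@(1, 1) [+x clear] — {backplane, heatsink, pcb, standoff}
5. fan@(1, 2) [+x clear] — {backplane, fan, heatsink, pcb, standoff}
6. connector@(2, 2) [-y clear] — {backplane, connector, fan, heatsink, pcb, standoff}
7. module@(2, 1) [-y clear] — {backplane, connector, fan, heatsink, module, pcb, standoff}
8. daughtercard@(2, 0) [-y clear] — {backplane, connector, daughtercard, fan, heatsink, module, pcb, standoff}

heatsink; pcb; standoff; backplane; fan; connector; module; daughtercard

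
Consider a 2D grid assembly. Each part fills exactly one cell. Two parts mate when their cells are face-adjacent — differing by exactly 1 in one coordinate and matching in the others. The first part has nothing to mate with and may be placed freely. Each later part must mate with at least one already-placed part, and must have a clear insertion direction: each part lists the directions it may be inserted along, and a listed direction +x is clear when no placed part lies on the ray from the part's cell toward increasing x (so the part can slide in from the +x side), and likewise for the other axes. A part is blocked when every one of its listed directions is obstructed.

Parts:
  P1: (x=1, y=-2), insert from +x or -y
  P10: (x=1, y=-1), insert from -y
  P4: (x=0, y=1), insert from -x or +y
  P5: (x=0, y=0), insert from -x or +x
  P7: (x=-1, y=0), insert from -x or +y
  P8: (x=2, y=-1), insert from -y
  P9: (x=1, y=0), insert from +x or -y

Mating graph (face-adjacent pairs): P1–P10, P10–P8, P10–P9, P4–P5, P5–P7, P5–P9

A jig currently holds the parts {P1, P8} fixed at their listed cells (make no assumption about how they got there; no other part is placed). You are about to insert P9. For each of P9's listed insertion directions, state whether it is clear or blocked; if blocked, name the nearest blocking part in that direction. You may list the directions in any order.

+x: ray from P9(1, 0) has no placed part ⇒ clear
-y: nearest on ray is P1@(1, -2) ⇒ blocked

+x: clear; -y: blocked by P1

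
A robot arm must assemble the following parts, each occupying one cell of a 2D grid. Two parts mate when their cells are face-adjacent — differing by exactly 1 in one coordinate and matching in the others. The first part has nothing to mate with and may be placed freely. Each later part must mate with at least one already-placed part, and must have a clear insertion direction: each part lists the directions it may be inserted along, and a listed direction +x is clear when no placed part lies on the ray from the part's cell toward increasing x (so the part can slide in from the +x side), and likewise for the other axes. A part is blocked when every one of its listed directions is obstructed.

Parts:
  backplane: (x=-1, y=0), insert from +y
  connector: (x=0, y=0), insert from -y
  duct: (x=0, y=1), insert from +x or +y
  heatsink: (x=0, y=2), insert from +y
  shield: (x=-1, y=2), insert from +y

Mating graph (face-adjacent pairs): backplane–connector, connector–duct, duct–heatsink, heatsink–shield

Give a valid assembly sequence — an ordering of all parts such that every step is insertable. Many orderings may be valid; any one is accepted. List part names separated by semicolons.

heatsink; duct; connector; backplane; shield

1. heatsink@(0, 2) [+y clear] — {heatsink}
2. duct@(0, 1) [+x clear] — {duct, heatsink}
3. connector@(0, 0) [-y clear] — {connector, duct, heatsink}
4. backplane@(-1, 0) [+y clear] — {backplane, connector, duct, heatsink}
5. shield@(-1, 2) [+y clear] — {backplane, connector, duct, heatsink, shield}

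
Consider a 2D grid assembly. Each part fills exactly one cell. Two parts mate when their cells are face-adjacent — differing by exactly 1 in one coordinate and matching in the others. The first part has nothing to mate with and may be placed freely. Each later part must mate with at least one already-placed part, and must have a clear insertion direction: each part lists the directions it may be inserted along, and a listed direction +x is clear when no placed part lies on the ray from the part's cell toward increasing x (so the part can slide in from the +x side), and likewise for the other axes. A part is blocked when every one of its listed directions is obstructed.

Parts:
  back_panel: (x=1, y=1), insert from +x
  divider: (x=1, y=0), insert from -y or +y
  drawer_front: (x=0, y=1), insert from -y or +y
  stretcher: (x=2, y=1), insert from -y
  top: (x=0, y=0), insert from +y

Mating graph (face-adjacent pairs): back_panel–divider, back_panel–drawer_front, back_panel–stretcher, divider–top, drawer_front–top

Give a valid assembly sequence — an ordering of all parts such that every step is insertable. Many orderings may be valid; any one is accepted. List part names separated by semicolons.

1. back_panel@(1, 1) [+x clear] — {back_panel}
2. stretcher@(2, 1) [-y clear] — {back_panel, stretcher}
3. divider@(1, 0) [-y clear] — {back_panel, divider, stretcher}
4. top@(0, 0) [+y clear] — {back_panel, divider, stretcher, top}
5. drawer_front@(0, 1) [+y clear] — {back_panel, divider, drawer_front, stretcher, top}

back_panel; stretcher; divider; top; drawer_front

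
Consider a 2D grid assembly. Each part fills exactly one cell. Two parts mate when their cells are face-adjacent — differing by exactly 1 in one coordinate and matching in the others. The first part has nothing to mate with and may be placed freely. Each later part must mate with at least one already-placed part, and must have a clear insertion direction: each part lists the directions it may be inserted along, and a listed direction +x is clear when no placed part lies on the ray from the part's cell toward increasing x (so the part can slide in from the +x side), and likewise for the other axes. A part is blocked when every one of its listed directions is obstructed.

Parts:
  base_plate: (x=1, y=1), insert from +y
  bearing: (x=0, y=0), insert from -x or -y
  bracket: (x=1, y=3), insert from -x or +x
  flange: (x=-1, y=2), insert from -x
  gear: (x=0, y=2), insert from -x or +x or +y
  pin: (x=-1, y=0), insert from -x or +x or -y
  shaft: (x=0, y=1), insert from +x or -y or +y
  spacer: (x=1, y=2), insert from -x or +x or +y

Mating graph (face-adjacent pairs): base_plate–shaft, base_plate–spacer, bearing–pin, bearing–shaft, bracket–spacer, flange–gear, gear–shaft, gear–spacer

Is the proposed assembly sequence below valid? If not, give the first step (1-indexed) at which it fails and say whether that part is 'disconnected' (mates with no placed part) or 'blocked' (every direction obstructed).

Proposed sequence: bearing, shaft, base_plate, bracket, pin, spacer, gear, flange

1. bearing@(0, 0) [-x clear] — {bearing}
2. shaft@(0, 1) [+x clear] — {bearing, shaft}
3. base_plate@(1, 1) [+y clear] — {base_plate, bearing, shaft}
4. bracket@(1, 3) — no placed neighbour ⇒ disconnected

Invalid at step 4 (disconnected)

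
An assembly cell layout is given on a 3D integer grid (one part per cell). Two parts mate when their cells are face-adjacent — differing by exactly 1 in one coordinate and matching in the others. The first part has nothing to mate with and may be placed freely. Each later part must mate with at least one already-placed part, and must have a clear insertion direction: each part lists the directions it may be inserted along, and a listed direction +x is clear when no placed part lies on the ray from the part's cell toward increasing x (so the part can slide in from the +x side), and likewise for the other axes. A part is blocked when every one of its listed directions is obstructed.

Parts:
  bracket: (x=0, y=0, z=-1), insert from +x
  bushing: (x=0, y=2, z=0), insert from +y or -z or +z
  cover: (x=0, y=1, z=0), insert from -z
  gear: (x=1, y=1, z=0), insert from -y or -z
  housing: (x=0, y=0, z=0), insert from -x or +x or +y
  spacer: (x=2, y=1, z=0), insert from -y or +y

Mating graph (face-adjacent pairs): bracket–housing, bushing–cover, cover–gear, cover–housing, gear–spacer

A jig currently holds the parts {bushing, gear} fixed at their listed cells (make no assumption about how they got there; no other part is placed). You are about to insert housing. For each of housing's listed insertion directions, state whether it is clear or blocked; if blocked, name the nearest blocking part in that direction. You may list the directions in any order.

+x: clear; +y: blocked by bushing; -x: clear

-x: ray from housing(0, 0, 0) has no placed part ⇒ clear
+x: ray from housing(0, 0, 0) has no placed part ⇒ clear
+y: nearest on ray is bushing@(0, 2, 0) ⇒ blocked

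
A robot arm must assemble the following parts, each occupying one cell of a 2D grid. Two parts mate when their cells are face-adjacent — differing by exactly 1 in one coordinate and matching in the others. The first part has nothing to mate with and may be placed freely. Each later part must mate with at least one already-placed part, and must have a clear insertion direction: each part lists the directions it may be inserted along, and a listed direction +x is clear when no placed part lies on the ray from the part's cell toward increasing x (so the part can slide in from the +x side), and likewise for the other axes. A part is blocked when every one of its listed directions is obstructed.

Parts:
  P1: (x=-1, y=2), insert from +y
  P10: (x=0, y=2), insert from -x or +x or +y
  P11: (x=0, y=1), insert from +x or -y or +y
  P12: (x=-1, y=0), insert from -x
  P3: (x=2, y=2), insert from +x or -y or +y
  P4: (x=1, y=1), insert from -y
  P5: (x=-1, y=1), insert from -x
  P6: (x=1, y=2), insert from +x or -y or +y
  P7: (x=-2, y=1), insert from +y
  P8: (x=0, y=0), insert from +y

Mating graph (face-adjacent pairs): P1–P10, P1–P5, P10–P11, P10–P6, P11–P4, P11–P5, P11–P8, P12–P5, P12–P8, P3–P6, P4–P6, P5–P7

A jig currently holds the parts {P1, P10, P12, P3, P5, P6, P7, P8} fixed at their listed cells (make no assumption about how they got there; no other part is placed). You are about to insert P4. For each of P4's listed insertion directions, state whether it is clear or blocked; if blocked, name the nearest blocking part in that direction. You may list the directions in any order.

-y: ray from P4(1, 1) has no placed part ⇒ clear

-y: clear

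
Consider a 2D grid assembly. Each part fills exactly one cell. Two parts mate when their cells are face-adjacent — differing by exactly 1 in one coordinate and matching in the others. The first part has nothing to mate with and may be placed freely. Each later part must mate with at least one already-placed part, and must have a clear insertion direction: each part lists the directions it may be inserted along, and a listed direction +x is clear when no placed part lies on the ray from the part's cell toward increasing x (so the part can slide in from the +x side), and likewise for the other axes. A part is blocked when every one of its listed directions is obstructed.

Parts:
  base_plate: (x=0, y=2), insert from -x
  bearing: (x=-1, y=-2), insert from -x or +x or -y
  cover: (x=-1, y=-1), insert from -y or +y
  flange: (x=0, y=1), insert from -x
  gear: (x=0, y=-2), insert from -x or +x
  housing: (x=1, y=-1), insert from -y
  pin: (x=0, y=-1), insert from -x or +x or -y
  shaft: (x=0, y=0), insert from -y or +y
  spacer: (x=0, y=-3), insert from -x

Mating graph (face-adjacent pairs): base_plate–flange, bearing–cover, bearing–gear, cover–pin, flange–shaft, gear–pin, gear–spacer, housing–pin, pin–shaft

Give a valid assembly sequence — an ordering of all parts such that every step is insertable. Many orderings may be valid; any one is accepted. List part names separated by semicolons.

1. shaft@(0, 0) [-y clear] — {shaft}
2. flange@(0, 1) [-x clear] — {flange, shaft}
3. pin@(0, -1) [-x clear] — {flange, pin, shaft}
4. cover@(-1, -1) [-y clear] — {cover, flange, pin, shaft}
5. bearing@(-1, -2) [-x clear] — {bearing, cover, flange, pin, shaft}
6. base_plate@(0, 2) [-x clear] — {base_plate, bearing, cover, flange, pin, shaft}
7. housing@(1, -1) [-y clear] — {base_plate, bearing, cover, flange, housing, pin, shaft}
8. gear@(0, -2) [+x clear] — {base_plate, bearing, cover, flange, gear, housing, pin, shaft}
9. spacer@(0, -3) [-x clear] — {base_plate, bearing, cover, flange, gear, housing, pin, shaft, spacer}

shaft; flange; pin; cover; bearing; base_plate; housing; gear; spacer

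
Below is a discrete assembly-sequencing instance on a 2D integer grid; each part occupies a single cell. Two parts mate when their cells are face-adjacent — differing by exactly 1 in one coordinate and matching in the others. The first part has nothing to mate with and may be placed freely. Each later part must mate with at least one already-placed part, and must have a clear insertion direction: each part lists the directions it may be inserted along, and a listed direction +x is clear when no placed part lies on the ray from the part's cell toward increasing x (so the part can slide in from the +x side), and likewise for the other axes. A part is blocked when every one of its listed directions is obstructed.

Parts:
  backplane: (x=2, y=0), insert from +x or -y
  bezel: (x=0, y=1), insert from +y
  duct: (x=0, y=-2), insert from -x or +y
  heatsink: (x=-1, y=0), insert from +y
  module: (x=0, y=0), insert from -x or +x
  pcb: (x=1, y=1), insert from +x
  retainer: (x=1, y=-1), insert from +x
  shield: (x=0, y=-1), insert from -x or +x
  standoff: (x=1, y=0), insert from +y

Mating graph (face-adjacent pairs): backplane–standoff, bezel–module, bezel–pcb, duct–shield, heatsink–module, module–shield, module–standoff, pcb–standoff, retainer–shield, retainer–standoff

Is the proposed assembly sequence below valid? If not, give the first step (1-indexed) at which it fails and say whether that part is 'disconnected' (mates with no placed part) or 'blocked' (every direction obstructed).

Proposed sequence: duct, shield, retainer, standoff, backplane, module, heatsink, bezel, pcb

Valid

1. duct@(0, -2) [-x clear] — {duct}
2. shield@(0, -1) [-x clear] — {duct, shield}
3. retainer@(1, -1) [+x clear] — {duct, retainer, shield}
4. standoff@(1, 0) [+y clear] — {duct, retainer, shield, standoff}
5. backplane@(2, 0) [+x clear] — {backplane, duct, retainer, shield, standoff}
6. module@(0, 0) [-x clear] — {backplane, duct, module, retainer, shield, standoff}
7. heatsink@(-1, 0) [+y clear] — {backplane, duct, heatsink, module, retainer, shield, standoff}
8. bezel@(0, 1) [+y clear] — {backplane, bezel, duct, heatsink, module, retainer, shield, standoff}
9. pcb@(1, 1) [+x clear] — {backplane, bezel, duct, heatsink, module, pcb, retainer, shield, standoff}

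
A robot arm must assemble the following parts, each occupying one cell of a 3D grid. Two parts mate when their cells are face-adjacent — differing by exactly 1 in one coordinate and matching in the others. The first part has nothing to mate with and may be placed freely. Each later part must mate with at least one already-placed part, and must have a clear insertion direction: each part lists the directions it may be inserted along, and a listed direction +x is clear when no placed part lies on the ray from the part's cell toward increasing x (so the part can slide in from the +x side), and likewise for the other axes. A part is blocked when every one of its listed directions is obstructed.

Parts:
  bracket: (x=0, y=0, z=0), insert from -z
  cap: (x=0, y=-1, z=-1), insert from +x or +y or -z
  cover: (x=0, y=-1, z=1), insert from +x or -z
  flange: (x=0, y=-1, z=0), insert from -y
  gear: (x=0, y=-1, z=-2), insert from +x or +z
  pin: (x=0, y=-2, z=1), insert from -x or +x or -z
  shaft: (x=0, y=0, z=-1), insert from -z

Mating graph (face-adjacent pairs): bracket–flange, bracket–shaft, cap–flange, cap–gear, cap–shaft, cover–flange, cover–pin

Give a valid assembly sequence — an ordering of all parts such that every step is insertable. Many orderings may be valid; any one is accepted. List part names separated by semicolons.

1. flange@(0, -1, 0) [-y clear] — {flange}
2. cap@(0, -1, -1) [+x clear] — {cap, flange}
3. bracket@(0, 0, 0) [-z clear] — {bracket, cap, flange}
4. gear@(0, -1, -2) [+x clear] — {bracket, cap, flange, gear}
5. shaft@(0, 0, -1) [-z clear] — {bracket, cap, flange, gear, shaft}
6. cover@(0, -1, 1) [+x clear] — {bracket, cap, cover, flange, gear, shaft}
7. pin@(0, -2, 1) [-x clear] — {bracket, cap, cover, flange, gear, pin, shaft}

flange; cap; bracket; gear; shaft; cover; pin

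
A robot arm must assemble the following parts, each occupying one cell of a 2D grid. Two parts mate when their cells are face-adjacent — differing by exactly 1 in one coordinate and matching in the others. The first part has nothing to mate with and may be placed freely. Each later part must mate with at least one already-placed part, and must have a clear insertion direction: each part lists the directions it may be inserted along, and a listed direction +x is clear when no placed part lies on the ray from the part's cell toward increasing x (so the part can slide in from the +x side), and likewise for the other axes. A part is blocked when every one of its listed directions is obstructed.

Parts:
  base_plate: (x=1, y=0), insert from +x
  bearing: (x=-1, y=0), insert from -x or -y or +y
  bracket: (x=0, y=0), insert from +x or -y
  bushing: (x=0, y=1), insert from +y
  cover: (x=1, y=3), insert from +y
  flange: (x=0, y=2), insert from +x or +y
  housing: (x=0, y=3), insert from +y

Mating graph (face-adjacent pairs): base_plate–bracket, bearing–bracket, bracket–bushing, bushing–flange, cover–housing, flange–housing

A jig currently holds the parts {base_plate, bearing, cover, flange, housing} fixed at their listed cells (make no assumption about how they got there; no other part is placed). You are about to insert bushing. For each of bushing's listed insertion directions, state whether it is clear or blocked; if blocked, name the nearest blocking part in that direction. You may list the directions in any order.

+y: blocked by flange

+y: nearest on ray is flange@(0, 2) ⇒ blocked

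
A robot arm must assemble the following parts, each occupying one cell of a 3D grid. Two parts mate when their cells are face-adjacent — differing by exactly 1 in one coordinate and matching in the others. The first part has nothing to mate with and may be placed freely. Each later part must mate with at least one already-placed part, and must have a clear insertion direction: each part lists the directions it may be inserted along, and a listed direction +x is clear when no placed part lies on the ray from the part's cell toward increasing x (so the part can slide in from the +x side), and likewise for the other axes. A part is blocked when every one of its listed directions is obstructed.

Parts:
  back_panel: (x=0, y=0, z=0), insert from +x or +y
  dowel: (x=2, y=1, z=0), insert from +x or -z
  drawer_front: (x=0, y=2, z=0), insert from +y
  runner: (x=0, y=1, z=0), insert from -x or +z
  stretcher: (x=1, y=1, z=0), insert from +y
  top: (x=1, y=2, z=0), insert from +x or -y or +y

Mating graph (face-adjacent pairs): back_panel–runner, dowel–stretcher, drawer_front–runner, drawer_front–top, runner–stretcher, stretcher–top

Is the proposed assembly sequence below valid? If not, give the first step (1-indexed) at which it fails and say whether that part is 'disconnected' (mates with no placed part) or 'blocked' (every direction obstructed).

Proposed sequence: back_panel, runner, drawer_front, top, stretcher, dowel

Invalid at step 5 (blocked)

1. back_panel@(0, 0, 0) [+x clear] — {back_panel}
2. runner@(0, 1, 0) [-x clear] — {back_panel, runner}
3. drawer_front@(0, 2, 0) [+y clear] — {back_panel, drawer_front, runner}
4. top@(1, 2, 0) [+x clear] — {back_panel, drawer_front, runner, top}
5. stretcher@(1, 1, 0) — +y all obstructed ⇒ blocked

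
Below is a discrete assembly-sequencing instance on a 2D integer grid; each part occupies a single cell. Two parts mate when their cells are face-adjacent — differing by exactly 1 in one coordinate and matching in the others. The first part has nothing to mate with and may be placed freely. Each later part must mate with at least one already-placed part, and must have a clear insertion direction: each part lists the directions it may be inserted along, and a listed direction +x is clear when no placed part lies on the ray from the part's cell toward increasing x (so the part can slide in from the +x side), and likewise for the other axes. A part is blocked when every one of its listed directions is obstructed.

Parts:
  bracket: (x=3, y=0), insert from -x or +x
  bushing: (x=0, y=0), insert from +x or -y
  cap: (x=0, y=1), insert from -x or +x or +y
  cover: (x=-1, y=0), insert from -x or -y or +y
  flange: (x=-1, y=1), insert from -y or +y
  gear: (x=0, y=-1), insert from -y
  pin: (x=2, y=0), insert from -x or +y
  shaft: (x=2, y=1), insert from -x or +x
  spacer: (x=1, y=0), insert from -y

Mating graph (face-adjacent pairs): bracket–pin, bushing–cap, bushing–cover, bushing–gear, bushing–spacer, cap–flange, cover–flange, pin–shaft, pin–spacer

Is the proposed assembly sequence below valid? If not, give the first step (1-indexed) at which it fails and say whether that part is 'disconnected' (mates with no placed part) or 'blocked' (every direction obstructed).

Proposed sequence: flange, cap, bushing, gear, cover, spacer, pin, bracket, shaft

Valid

1. flange@(-1, 1) [-y clear] — {flange}
2. cap@(0, 1) [+x clear] — {cap, flange}
3. bushing@(0, 0) [+x clear] — {bushing, cap, flange}
4. gear@(0, -1) [-y clear] — {bushing, cap, flange, gear}
5. cover@(-1, 0) [-x clear] — {bushing, cap, cover, flange, gear}
6. spacer@(1, 0) [-y clear] — {bushing, cap, cover, flange, gear, spacer}
7. pin@(2, 0) [+y clear] — {bushing, cap, cover, flange, gear, pin, spacer}
8. bracket@(3, 0) [+x clear] — {bracket, bushing, cap, cover, flange, gear, pin, spacer}
9. shaft@(2, 1) [+x clear] — {bracket, bushing, cap, cover, flange, gear, pin, shaft, spacer}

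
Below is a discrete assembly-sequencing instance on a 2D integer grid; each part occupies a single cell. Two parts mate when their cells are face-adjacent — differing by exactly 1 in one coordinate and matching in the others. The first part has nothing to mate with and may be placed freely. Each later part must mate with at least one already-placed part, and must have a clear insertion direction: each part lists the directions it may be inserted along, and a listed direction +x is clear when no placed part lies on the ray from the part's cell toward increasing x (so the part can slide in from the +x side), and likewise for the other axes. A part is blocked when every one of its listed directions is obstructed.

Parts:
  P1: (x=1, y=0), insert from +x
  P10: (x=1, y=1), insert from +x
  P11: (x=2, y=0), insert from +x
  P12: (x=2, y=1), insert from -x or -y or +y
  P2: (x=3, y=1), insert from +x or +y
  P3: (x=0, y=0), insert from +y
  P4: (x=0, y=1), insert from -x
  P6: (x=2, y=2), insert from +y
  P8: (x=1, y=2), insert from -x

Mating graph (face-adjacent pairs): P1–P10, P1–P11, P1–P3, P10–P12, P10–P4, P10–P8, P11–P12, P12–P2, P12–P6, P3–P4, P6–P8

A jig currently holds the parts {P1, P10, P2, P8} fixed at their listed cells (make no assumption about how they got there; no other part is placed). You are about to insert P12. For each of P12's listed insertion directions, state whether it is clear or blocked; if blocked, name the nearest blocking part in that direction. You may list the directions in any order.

+y: clear; -x: blocked by P10; -y: clear

-x: nearest on ray is P10@(1, 1) ⇒ blocked
-y: ray from P12(2, 1) has no placed part ⇒ clear
+y: ray from P12(2, 1) has no placed part ⇒ clear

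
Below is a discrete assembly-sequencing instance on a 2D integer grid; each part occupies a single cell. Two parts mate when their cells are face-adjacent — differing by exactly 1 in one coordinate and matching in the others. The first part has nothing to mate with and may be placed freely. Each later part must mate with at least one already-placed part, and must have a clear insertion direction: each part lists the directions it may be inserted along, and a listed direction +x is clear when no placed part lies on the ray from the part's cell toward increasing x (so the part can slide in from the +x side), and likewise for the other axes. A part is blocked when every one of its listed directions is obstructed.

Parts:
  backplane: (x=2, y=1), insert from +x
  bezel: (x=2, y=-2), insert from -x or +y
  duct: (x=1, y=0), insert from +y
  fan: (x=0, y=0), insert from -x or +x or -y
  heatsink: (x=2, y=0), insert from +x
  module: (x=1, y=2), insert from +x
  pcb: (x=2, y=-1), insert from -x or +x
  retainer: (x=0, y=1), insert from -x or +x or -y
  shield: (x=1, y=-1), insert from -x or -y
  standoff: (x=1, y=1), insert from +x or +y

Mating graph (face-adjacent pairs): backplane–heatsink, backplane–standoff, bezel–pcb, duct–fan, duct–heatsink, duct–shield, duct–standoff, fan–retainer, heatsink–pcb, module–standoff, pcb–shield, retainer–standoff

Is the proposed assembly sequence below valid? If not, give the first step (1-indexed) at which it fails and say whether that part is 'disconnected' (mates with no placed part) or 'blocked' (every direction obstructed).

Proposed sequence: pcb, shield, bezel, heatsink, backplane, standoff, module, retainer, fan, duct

1. pcb@(2, -1) [-x clear] — {pcb}
2. shield@(1, -1) [-x clear] — {pcb, shield}
3. bezel@(2, -2) [-x clear] — {bezel, pcb, shield}
4. heatsink@(2, 0) [+x clear] — {bezel, heatsink, pcb, shield}
5. backplane@(2, 1) [+x clear] — {backplane, bezel, heatsink, pcb, shield}
6. standoff@(1, 1) [+y clear] — {backplane, bezel, heatsink, pcb, shield, standoff}
7. module@(1, 2) [+x clear] — {backplane, bezel, heatsink, module, pcb, shield, standoff}
8. retainer@(0, 1) [-x clear] — {backplane, bezel, heatsink, module, pcb, retainer, shield, standoff}
9. fan@(0, 0) [-x clear] — {backplane, bezel, fan, heatsink, module, pcb, retainer, shield, standoff}
10. duct@(1, 0) — +y all obstructed ⇒ blocked

Invalid at step 10 (blocked)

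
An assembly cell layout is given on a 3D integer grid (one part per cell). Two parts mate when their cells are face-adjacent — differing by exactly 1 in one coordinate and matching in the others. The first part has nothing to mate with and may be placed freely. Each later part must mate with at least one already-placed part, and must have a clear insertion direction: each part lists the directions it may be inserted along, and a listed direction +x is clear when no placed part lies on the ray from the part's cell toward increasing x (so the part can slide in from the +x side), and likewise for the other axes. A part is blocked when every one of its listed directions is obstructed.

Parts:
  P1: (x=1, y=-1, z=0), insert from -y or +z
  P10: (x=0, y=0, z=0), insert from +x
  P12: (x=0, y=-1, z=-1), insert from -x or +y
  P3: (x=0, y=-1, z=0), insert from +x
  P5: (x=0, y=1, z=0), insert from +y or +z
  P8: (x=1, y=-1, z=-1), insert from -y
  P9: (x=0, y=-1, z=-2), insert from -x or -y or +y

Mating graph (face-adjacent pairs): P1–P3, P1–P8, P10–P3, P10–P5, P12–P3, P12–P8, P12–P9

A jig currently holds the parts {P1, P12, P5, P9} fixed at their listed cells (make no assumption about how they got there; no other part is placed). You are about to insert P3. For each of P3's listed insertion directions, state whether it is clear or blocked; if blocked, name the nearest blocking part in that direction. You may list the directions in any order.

+x: blocked by P1

+x: nearest on ray is P1@(1, -1, 0) ⇒ blocked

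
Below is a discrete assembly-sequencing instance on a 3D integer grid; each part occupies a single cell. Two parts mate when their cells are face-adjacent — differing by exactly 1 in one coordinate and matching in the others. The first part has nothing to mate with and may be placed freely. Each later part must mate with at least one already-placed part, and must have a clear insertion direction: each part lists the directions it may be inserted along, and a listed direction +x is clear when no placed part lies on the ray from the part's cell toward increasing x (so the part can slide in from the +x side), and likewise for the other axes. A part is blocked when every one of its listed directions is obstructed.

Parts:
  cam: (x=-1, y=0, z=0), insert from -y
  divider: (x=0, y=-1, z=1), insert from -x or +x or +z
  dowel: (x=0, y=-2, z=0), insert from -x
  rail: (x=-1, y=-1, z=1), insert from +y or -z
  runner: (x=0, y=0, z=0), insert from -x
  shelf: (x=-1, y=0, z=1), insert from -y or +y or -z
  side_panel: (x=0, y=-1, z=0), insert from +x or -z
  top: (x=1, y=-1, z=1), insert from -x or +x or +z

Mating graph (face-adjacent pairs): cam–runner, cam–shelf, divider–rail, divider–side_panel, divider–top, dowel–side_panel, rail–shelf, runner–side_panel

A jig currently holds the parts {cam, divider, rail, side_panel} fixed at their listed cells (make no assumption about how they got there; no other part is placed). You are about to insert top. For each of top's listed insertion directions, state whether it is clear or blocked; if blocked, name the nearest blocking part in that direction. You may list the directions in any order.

-x: nearest on ray is divider@(0, -1, 1) ⇒ blocked
+x: ray from top(1, -1, 1) has no placed part ⇒ clear
+z: ray from top(1, -1, 1) has no placed part ⇒ clear

+x: clear; +z: clear; -x: blocked by divider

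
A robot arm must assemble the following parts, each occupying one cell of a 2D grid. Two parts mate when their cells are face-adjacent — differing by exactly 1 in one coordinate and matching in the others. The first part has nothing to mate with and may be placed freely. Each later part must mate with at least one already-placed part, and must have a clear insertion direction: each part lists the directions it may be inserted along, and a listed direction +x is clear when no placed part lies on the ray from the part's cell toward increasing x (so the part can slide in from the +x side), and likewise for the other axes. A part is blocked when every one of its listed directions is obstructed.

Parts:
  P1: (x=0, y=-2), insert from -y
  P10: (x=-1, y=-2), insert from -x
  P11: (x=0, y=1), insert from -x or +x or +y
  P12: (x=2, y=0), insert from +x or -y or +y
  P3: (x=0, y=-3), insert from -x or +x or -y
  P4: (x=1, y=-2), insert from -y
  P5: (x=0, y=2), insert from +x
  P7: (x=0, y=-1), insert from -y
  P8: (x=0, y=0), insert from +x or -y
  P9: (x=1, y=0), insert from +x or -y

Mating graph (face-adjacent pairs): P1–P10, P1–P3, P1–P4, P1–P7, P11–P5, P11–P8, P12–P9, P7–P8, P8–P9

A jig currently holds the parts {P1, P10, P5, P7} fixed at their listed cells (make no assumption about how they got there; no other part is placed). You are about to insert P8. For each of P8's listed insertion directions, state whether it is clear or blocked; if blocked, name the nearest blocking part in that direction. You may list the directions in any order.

+x: ray from P8(0, 0) has no placed part ⇒ clear
-y: nearest on ray is P7@(0, -1) ⇒ blocked

+x: clear; -y: blocked by P7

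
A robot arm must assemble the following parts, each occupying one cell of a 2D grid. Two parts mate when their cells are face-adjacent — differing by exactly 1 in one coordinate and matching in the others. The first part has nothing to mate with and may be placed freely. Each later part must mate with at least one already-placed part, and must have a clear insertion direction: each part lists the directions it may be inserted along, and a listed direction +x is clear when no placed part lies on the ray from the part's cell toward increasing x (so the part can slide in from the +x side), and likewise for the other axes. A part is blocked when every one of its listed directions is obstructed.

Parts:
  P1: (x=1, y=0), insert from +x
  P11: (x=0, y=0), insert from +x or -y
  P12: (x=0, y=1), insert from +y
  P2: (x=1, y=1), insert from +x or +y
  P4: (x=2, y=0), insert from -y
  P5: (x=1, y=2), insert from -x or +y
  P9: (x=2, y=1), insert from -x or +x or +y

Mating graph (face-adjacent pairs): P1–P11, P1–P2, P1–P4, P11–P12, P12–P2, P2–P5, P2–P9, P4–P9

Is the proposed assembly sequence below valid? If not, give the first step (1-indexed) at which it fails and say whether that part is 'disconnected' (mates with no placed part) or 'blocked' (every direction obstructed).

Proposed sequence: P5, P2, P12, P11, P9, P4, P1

Invalid at step 7 (blocked)

1. P5@(1, 2) [-x clear] — {P5}
2. P2@(1, 1) [+x clear] — {P2, P5}
3. P12@(0, 1) [+y clear] — {P12, P2, P5}
4. P11@(0, 0) [+x clear] — {P11, P12, P2, P5}
5. P9@(2, 1) [+x clear] — {P11, P12, P2, P5, P9}
6. P4@(2, 0) [-y clear] — {P11, P12, P2, P4, P5, P9}
7. P1@(1, 0) — +x all obstructed ⇒ blocked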